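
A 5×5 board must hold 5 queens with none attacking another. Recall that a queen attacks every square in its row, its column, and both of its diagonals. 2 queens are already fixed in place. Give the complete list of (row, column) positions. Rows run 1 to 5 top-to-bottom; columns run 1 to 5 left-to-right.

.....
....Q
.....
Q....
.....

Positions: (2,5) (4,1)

Row 1: attacked by (2,5)→{4,5}; (4,1)→{1,4}. Safe: 2, 3. Place at column 2.
Row 3: attacked by (1,2)→{2,4}; (2,5)→{4,5}; (4,1)→{1,2}. Safe: 3. Place at column 3.
Row 5: attacked by (1,2)→{2}; (2,5)→{2,5}; (3,3)→{1,3,5}; (4,1)→{1,2}. Safe: 4. Place at column 4.
Columns [2, 5, 3, 1, 4], r−c [-1, -3, 0, 3, 1], r+c [3, 7, 6, 5, 9] are all distinct, so no two queens attack.

(1,2) (2,5) (3,3) (4,1) (5,4)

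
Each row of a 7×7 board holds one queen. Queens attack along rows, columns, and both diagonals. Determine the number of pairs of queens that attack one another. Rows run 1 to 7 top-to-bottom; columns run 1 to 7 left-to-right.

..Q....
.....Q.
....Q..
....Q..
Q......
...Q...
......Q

3

Same column: (3,5)–(4,5) (column 5).
Same diagonal: (1,3)–(3,5) (|1−3| = |3−5| = 2); (2,6)–(3,5) (|2−3| = |6−5| = 1).
Total attacking pairs: 3.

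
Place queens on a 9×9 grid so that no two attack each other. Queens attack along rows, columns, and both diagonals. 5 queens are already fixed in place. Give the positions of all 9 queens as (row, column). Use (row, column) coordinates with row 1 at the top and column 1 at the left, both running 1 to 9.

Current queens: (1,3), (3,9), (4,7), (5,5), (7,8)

(1,3) (2,1) (3,9) (4,7) (5,5) (6,2) (7,8) (8,6) (9,4)

Row 2: attacked by (1,3)→{2,3,4}; (3,9)→{8,9}; (4,7)→{5,7,9}; (5,5)→{2,5,8}; (7,8)→{3,8}. Safe: 1, 6. Place at column 1.
Row 6: attacked by (1,3)→{3,8}; (2,1)→{1,5}; (3,9)→{6,9}; (4,7)→{5,7,9}; (5,5)→{4,5,6}; (7,8)→{7,8,9}. Safe: 2. Place at column 2.
Row 8: attacked by (1,3)→{3}; (2,1)→{1,7}; (3,9)→{4,9}; (4,7)→{3,7}; (5,5)→{2,5,8}; (6,2)→{2,4}; (7,8)→{7,8,9}. Safe: 6. Place at column 6.
Row 9: attacked by (1,3)→{3}; (2,1)→{1,8}; (3,9)→{3,9}; (4,7)→{2,7}; (5,5)→{1,5,9}; (6,2)→{2,5}; (7,8)→{6,8}; (8,6)→{5,6,7}. Safe: 4. Place at column 4.
Columns [3, 1, 9, 7, 5, 2, 8, 6, 4], r−c [-2, 1, -6, -3, 0, 4, -1, 2, 5], r+c [4, 3, 12, 11, 10, 8, 15, 14, 13] are all distinct, so no two queens attack.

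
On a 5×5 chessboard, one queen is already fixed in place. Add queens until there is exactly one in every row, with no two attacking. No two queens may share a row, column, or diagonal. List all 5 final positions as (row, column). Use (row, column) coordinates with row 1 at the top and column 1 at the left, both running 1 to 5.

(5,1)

(1,3) (2,5) (3,2) (4,4) (5,1)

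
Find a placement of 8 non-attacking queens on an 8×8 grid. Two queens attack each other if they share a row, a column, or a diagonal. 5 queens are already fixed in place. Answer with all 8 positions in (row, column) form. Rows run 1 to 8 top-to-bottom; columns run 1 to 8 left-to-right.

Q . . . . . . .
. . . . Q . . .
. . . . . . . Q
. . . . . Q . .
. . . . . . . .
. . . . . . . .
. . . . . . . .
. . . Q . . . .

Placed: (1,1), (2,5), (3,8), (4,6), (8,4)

(1,1) (2,5) (3,8) (4,6) (5,3) (6,7) (7,2) (8,4)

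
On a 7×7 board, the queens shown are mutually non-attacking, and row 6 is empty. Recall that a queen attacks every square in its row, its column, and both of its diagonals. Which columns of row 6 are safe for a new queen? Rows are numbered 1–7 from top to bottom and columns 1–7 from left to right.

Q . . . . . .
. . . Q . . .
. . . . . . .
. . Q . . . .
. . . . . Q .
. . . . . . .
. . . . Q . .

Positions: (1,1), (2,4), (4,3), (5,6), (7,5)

(1,1) attacks row 6 at column 1 and diagonals 6.
(2,4) attacks row 6 at column 4.
(4,3) attacks row 6 at column 3 and diagonals 1, 5.
(5,6) attacks row 6 at column 6 and diagonals 5, 7.
(7,5) attacks row 6 at column 5 and diagonals 4, 6.
Attacked columns: {1, 3, 4, 5, 6, 7}. Safe: {2}.

columns 2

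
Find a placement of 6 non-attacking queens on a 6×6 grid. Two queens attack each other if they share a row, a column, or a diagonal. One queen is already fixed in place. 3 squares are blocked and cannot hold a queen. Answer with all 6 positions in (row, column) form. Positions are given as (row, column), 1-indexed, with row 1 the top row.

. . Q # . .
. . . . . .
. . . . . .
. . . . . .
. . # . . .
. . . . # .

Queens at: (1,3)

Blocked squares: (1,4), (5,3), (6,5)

Row 2: attacked by (1,3)→{2,3,4}. Safe: 1, 5, 6. Place at column 6.
Row 3: attacked by (1,3)→{1,3,5}; (2,6)→{5,6}. Safe: 2, 4. Place at column 2.
Row 4: attacked by (1,3)→{3,6}; (2,6)→{4,6}; (3,2)→{1,2,3}. Safe: 5. Place at column 5.
Row 5: attacked by (1,3)→{3}; (2,6)→{3,6}; (3,2)→{2,4}; (4,5)→{4,5,6}. Blocked: 3. Safe: 1. Place at column 1.
Row 6: attacked by (1,3)→{3}; (2,6)→{2,6}; (3,2)→{2,5}; (4,5)→{3,5}; (5,1)→{1,2}. Blocked: 5. Safe: 4. Place at column 4.
Columns [3, 6, 2, 5, 1, 4], r−c [-2, -4, 1, -1, 4, 2], r+c [4, 8, 5, 9, 6, 10] are all distinct, so no two queens attack.

(1,3) (2,6) (3,2) (4,5) (5,1) (6,4)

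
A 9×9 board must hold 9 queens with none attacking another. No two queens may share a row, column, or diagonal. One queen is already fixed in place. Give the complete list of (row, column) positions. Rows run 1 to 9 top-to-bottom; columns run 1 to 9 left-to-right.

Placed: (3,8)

Row 1: attacked by (3,8)→{6,8}. Safe: 1, 2, 3, 4, 5, 7, 9. Place at column 3.
Row 2: attacked by (1,3)→{2,3,4}; (3,8)→{7,8,9}. Safe: 1, 5, 6. Place at column 5.
Row 4: attacked by (1,3)→{3,6}; (2,5)→{3,5,7}; (3,8)→{7,8,9}. Safe: 1, 2, 4. Place at column 2.
Row 5: attacked by (1,3)→{3,7}; (2,5)→{2,5,8}; (3,8)→{6,8}; (4,2)→{1,2,3}. Safe: 4, 9. Place at column 9.
Row 6: attacked by (1,3)→{3,8}; (2,5)→{1,5,9}; (3,8)→{5,8}; (4,2)→{2,4}; (5,9)→{8,9}. Safe: 6, 7. Place at column 7.
Row 7: attacked by (1,3)→{3,9}; (2,5)→{5}; (3,8)→{4,8}; (4,2)→{2,5}; (5,9)→{7,9}; (6,7)→{6,7,8}. Safe: 1. Place at column 1.
Row 8: attacked by (1,3)→{3}; (2,5)→{5}; (3,8)→{3,8}; (4,2)→{2,6}; (5,9)→{6,9}; (6,7)→{5,7,9}; (7,1)→{1,2}. Safe: 4. Place at column 4.
Row 9: attacked by (1,3)→{3}; (2,5)→{5}; (3,8)→{2,8}; (4,2)→{2,7}; (5,9)→{5,9}; (6,7)→{4,7}; (7,1)→{1,3}; (8,4)→{3,4,5}. Safe: 6. Place at column 6.
Columns [3, 5, 8, 2, 9, 7, 1, 4, 6], r−c [-2, -3, -5, 2, -4, -1, 6, 4, 3], r+c [4, 7, 11, 6, 14, 13, 8, 12, 15] are all distinct, so no two queens attack.

(1,3) (2,5) (3,8) (4,2) (5,9) (6,7) (7,1) (8,4) (9,6)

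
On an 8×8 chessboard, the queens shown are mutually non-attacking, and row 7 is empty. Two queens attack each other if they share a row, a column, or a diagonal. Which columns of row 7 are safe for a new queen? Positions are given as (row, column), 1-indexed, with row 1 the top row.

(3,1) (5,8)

columns 2, 3, 4, 7

(3,1) attacks row 7 at column 1 and diagonals 5.
(5,8) attacks row 7 at column 8 and diagonals 6.
Attacked columns: {1, 5, 6, 8}. Safe: {2, 3, 4, 7}.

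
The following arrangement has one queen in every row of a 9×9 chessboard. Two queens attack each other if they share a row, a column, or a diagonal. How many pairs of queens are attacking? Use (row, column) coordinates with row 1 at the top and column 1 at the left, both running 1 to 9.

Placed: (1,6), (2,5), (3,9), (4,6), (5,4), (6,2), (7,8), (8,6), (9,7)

5

Same column: (1,6)–(4,6) (column 6); (1,6)–(8,6) (column 6); (4,6)–(8,6) (column 6).
Same diagonal: (1,6)–(2,5) (|1−2| = |6−5| = 1); (8,6)–(9,7) (|8−9| = |6−7| = 1).
Total attacking pairs: 5.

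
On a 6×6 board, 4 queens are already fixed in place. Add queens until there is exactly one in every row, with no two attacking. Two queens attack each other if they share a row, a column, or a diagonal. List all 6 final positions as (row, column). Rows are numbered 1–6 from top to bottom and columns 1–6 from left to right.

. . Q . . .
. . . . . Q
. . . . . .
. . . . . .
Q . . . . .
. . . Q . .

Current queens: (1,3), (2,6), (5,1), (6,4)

(1,3) (2,6) (3,2) (4,5) (5,1) (6,4)

Row 3: attacked by (1,3)→{1,3,5}; (2,6)→{5,6}; (5,1)→{1,3}; (6,4)→{1,4}. Safe: 2. Place at column 2.
Row 4: attacked by (1,3)→{3,6}; (2,6)→{4,6}; (3,2)→{1,2,3}; (5,1)→{1,2}; (6,4)→{2,4,6}. Safe: 5. Place at column 5.
Columns [3, 6, 2, 5, 1, 4], r−c [-2, -4, 1, -1, 4, 2], r+c [4, 8, 5, 9, 6, 10] are all distinct, so no two queens attack.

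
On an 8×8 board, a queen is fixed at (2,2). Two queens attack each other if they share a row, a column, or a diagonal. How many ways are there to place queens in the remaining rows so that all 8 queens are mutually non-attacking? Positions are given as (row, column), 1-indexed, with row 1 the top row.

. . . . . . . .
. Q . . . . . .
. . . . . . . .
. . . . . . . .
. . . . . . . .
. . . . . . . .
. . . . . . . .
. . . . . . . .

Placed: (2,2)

16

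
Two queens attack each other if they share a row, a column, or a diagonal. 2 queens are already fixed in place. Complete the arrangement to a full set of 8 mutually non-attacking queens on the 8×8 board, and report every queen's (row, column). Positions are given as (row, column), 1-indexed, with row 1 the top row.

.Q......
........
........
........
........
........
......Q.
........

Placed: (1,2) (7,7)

(1,2) (2,8) (3,6) (4,1) (5,3) (6,5) (7,7) (8,4)

Row 2: attacked by (1,2)→{1,2,3}; (7,7)→{2,7}. Safe: 4, 5, 6, 8. Place at column 8.
Row 3: attacked by (1,2)→{2,4}; (2,8)→{7,8}; (7,7)→{3,7}. Safe: 1, 5, 6. Place at column 6.
Row 4: attacked by (1,2)→{2,5}; (2,8)→{6,8}; (3,6)→{5,6,7}; (7,7)→{4,7}. Safe: 1, 3. Place at column 1.
Row 5: attacked by (1,2)→{2,6}; (2,8)→{5,8}; (3,6)→{4,6,8}; (4,1)→{1,2}; (7,7)→{5,7}. Safe: 3. Place at column 3.
Row 6: attacked by (1,2)→{2,7}; (2,8)→{4,8}; (3,6)→{3,6}; (4,1)→{1,3}; (5,3)→{2,3,4}; (7,7)→{6,7,8}. Safe: 5. Place at column 5.
Row 8: attacked by (1,2)→{2}; (2,8)→{2,8}; (3,6)→{1,6}; (4,1)→{1,5}; (5,3)→{3,6}; (6,5)→{3,5,7}; (7,7)→{6,7,8}. Safe: 4. Place at column 4.
Columns [2, 8, 6, 1, 3, 5, 7, 4], r−c [-1, -6, -3, 3, 2, 1, 0, 4], r+c [3, 10, 9, 5, 8, 11, 14, 12] are all distinct, so no two queens attack.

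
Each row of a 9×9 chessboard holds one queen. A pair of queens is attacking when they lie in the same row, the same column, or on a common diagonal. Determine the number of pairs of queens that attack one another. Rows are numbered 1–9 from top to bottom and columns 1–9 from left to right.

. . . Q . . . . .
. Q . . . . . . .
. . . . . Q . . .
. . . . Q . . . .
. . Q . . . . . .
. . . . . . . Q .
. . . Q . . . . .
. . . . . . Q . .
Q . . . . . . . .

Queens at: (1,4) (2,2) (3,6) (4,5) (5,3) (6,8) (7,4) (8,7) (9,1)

Same column: (1,4)–(7,4) (column 4).
Same diagonal: (1,4)–(3,6) (|1−3| = |4−6| = 2); (3,6)–(4,5) (|3−4| = |6−5| = 1).
Total attacking pairs: 3.

3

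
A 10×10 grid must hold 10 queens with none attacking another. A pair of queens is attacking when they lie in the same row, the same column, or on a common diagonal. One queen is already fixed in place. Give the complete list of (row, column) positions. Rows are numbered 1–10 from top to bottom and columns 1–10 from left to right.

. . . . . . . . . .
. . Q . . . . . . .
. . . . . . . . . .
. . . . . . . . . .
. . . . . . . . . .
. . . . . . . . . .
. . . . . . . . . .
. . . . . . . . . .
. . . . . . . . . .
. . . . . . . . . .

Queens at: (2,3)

(1,9) (2,3) (3,5) (4,2) (5,8) (6,10) (7,7) (8,4) (9,6) (10,1)

Row 1: attacked by (2,3)→{2,3,4}. Safe: 1, 5, 6, 7, 8, 9, 10. Place at column 9.
Row 3: attacked by (1,9)→{7,9}; (2,3)→{2,3,4}. Safe: 1, 5, 6, 8, 10. Place at column 5.
Row 4: attacked by (1,9)→{6,9}; (2,3)→{1,3,5}; (3,5)→{4,5,6}. Safe: 2, 7, 8, 10. Place at column 2.
Row 5: attacked by (1,9)→{5,9}; (2,3)→{3,6}; (3,5)→{3,5,7}; (4,2)→{1,2,3}. Safe: 4, 8, 10. Place at column 8.
Row 6: attacked by (1,9)→{4,9}; (2,3)→{3,7}; (3,5)→{2,5,8}; (4,2)→{2,4}; (5,8)→{7,8,9}. Safe: 1, 6, 10. Place at column 10.
Row 7: attacked by (1,9)→{3,9}; (2,3)→{3,8}; (3,5)→{1,5,9}; (4,2)→{2,5}; (5,8)→{6,8,10}; (6,10)→{9,10}. Safe: 4, 7. Place at column 7.
Row 8: attacked by (1,9)→{2,9}; (2,3)→{3,9}; (3,5)→{5,10}; (4,2)→{2,6}; (5,8)→{5,8}; (6,10)→{8,10}; (7,7)→{6,7,8}. Safe: 1, 4. Place at column 4.
Row 9: attacked by (1,9)→{1,9}; (2,3)→{3,10}; (3,5)→{5}; (4,2)→{2,7}; (5,8)→{4,8}; (6,10)→{7,10}; (7,7)→{5,7,9}; (8,4)→{3,4,5}. Safe: 6. Place at column 6.
Row 10: attacked by (1,9)→{9}; (2,3)→{3}; (3,5)→{5}; (4,2)→{2,8}; (5,8)→{3,8}; (6,10)→{6,10}; (7,7)→{4,7,10}; (8,4)→{2,4,6}; (9,6)→{5,6,7}. Safe: 1. Place at column 1.
Columns [9, 3, 5, 2, 8, 10, 7, 4, 6, 1], r−c [-8, -1, -2, 2, -3, -4, 0, 4, 3, 9], r+c [10, 5, 8, 6, 13, 16, 14, 12, 15, 11] are all distinct, so no two queens attack.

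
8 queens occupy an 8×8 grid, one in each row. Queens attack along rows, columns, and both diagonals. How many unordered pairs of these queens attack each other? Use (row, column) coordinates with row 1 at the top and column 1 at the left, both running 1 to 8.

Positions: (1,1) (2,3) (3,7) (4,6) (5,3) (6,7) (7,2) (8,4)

Same column: (2,3)–(5,3) (column 3); (3,7)–(6,7) (column 7).
Same diagonal: (2,3)–(6,7) (|2−6| = |3−7| = 4); (3,7)–(4,6) (|3−4| = |7−6| = 1).
Total attacking pairs: 4.

4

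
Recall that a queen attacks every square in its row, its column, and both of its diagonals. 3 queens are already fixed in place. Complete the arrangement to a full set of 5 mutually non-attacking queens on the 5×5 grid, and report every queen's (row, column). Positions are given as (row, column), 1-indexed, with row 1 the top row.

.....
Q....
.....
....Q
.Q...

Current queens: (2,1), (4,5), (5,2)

Row 1: attacked by (2,1)→{1,2}; (4,5)→{2,5}; (5,2)→{2}. Safe: 3, 4. Place at column 4.
Row 3: attacked by (1,4)→{2,4}; (2,1)→{1,2}; (4,5)→{4,5}; (5,2)→{2,4}. Safe: 3. Place at column 3.
Columns [4, 1, 3, 5, 2], r−c [-3, 1, 0, -1, 3], r+c [5, 3, 6, 9, 7] are all distinct, so no two queens attack.

(1,4) (2,1) (3,3) (4,5) (5,2)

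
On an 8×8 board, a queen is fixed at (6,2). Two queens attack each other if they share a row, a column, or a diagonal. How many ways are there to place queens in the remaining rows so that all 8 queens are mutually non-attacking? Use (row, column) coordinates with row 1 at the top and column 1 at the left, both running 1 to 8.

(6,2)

14

Branch on row 1: col 1 → 1; col 3 → 2; col 4 → 3; col 5 → 3; col 6 → 4; col 8 → 1.
Sum: 1 + 2 + 3 + 3 + 4 + 1 = 14.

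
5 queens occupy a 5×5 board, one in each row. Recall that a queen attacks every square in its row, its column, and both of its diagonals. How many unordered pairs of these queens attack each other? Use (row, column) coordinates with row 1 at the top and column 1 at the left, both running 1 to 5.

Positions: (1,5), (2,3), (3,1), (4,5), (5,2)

2

Same column: (1,5)–(4,5) (column 5).
Same diagonal: (2,3)–(4,5) (|2−4| = |3−5| = 2).
Total attacking pairs: 2.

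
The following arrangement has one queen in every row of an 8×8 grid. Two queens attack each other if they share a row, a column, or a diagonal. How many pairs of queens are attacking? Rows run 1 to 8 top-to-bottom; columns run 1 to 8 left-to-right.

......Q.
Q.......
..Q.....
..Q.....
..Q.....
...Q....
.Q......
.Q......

8

Same column: (3,3)–(4,3) (column 3); (3,3)–(5,3) (column 3); (4,3)–(5,3) (column 3); (7,2)–(8,2) (column 2).
Same diagonal: (1,7)–(5,3) (|1−5| = |7−3| = 4); (2,1)–(4,3) (|2−4| = |1−3| = 2); (5,3)–(6,4) (|5−6| = |3−4| = 1); (6,4)–(8,2) (|6−8| = |4−2| = 2).
Total attacking pairs: 8.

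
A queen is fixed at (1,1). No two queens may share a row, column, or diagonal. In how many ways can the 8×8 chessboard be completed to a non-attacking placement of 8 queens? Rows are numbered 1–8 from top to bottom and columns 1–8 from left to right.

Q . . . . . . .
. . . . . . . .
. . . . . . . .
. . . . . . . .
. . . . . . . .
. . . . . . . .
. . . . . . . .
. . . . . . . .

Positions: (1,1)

4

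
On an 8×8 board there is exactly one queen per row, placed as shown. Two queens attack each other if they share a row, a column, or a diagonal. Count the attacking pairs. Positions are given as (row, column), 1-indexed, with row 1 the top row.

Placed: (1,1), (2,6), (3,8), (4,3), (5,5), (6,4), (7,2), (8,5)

3

Same column: (5,5)–(8,5) (column 5).
Same diagonal: (1,1)–(5,5) (|1−5| = |1−5| = 4); (5,5)–(6,4) (|5−6| = |5−4| = 1).
Total attacking pairs: 3.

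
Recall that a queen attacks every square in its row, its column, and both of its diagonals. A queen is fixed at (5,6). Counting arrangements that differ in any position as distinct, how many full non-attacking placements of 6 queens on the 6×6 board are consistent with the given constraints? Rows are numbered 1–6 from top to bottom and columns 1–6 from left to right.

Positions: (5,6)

1

Branch on row 1: col 1 → 0; col 3 → 0; col 4 → 1; col 5 → 0.
Sum: 0 + 0 + 1 + 0 = 1.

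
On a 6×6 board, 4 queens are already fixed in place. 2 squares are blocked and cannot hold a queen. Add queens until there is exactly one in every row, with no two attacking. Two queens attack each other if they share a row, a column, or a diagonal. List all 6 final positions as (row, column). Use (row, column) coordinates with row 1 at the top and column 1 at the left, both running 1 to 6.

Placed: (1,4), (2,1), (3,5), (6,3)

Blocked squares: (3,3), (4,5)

(1,4) (2,1) (3,5) (4,2) (5,6) (6,3)

Row 4: attacked by (1,4)→{1,4}; (2,1)→{1,3}; (3,5)→{4,5,6}; (6,3)→{1,3,5}. Blocked: 5. Safe: 2. Place at column 2.
Row 5: attacked by (1,4)→{4}; (2,1)→{1,4}; (3,5)→{3,5}; (4,2)→{1,2,3}; (6,3)→{2,3,4}. Safe: 6. Place at column 6.
Columns [4, 1, 5, 2, 6, 3], r−c [-3, 1, -2, 2, -1, 3], r+c [5, 3, 8, 6, 11, 9] are all distinct, so no two queens attack.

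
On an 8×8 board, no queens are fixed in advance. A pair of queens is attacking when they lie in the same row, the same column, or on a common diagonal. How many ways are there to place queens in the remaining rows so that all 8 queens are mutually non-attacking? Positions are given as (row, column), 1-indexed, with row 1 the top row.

Branch on row 1: col 1 → 4; col 2 → 8; col 3 → 16; col 4 → 18; col 5 → 18; col 6 → 16; col 7 → 8; col 8 → 4.
Sum: 4 + 8 + 16 + 18 + 18 + 16 + 8 + 4 = 92.
(This is the classic 8-queens count.)

92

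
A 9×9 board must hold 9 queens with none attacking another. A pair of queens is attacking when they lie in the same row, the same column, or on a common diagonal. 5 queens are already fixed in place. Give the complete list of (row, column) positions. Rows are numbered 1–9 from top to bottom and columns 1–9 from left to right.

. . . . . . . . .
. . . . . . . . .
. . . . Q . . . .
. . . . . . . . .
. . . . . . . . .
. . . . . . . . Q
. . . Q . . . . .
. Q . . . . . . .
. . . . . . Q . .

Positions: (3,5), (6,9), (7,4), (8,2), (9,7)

(1,6) (2,3) (3,5) (4,8) (5,1) (6,9) (7,4) (8,2) (9,7)

Row 1: attacked by (3,5)→{3,5,7}; (6,9)→{4,9}; (7,4)→{4}; (8,2)→{2,9}; (9,7)→{7}. Safe: 1, 6, 8. Place at column 6.
Row 2: attacked by (1,6)→{5,6,7}; (3,5)→{4,5,6}; (6,9)→{5,9}; (7,4)→{4,9}; (8,2)→{2,8}; (9,7)→{7}. Safe: 1, 3. Place at column 3.
Row 4: attacked by (1,6)→{3,6,9}; (2,3)→{1,3,5}; (3,5)→{4,5,6}; (6,9)→{7,9}; (7,4)→{1,4,7}; (8,2)→{2,6}; (9,7)→{2,7}. Safe: 8. Place at column 8.
Row 5: attacked by (1,6)→{2,6}; (2,3)→{3,6}; (3,5)→{3,5,7}; (4,8)→{7,8,9}; (6,9)→{8,9}; (7,4)→{2,4,6}; (8,2)→{2,5}; (9,7)→{3,7}. Safe: 1. Place at column 1.
Columns [6, 3, 5, 8, 1, 9, 4, 2, 7], r−c [-5, -1, -2, -4, 4, -3, 3, 6, 2], r+c [7, 5, 8, 12, 6, 15, 11, 10, 16] are all distinct, so no two queens attack.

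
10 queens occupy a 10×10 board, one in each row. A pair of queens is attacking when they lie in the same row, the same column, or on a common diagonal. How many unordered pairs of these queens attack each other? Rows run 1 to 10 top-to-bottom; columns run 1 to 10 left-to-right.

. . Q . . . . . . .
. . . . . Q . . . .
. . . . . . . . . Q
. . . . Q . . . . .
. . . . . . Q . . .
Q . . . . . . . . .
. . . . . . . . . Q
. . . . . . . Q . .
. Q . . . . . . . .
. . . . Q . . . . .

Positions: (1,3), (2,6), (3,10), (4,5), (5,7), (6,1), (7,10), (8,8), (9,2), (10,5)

Same column: (3,10)–(7,10) (column 10); (4,5)–(10,5) (column 5).
Same diagonal: (1,3)–(5,7) (|1−5| = |3−7| = 4); (6,1)–(10,5) (|6−10| = |1−5| = 4).
Total attacking pairs: 4.

4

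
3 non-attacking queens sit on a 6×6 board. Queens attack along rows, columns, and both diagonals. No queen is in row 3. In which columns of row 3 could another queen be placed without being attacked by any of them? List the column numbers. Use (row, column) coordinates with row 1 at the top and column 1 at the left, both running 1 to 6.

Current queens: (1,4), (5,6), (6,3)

columns 1, 5

(1,4) attacks row 3 at column 4 and diagonals 2, 6.
(5,6) attacks row 3 at column 6 and diagonals 4.
(6,3) attacks row 3 at column 3 and diagonals 6.
Attacked columns: {2, 3, 4, 6}. Safe: {1, 5}.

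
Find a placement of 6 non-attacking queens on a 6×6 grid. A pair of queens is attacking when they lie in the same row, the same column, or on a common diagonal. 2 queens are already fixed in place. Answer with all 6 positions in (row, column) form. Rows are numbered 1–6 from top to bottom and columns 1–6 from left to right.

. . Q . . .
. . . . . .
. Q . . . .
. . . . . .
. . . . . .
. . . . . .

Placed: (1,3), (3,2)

(1,3) (2,6) (3,2) (4,5) (5,1) (6,4)

Row 2: attacked by (1,3)→{2,3,4}; (3,2)→{1,2,3}. Safe: 5, 6. Place at column 6.
Row 4: attacked by (1,3)→{3,6}; (2,6)→{4,6}; (3,2)→{1,2,3}. Safe: 5. Place at column 5.
Row 5: attacked by (1,3)→{3}; (2,6)→{3,6}; (3,2)→{2,4}; (4,5)→{4,5,6}. Safe: 1. Place at column 1.
Row 6: attacked by (1,3)→{3}; (2,6)→{2,6}; (3,2)→{2,5}; (4,5)→{3,5}; (5,1)→{1,2}. Safe: 4. Place at column 4.
Columns [3, 6, 2, 5, 1, 4], r−c [-2, -4, 1, -1, 4, 2], r+c [4, 8, 5, 9, 6, 10] are all distinct, so no two queens attack.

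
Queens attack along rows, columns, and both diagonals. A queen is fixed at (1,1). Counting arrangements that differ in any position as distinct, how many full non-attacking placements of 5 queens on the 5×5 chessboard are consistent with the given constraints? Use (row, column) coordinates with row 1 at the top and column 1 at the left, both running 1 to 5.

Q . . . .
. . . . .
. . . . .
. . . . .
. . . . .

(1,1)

2

Branch on row 2: col 3 → 1; col 4 → 1; col 5 → 0.
Sum: 1 + 1 + 0 = 2.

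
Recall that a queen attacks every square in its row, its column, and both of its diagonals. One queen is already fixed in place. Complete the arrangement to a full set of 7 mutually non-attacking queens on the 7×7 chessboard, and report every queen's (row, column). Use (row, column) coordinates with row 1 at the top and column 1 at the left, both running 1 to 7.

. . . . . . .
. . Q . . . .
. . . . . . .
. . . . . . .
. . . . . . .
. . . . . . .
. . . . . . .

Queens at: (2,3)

Row 1: attacked by (2,3)→{2,3,4}. Safe: 1, 5, 6, 7. Place at column 6.
Row 3: attacked by (1,6)→{4,6}; (2,3)→{2,3,4}. Safe: 1, 5, 7. Place at column 7.
Row 4: attacked by (1,6)→{3,6}; (2,3)→{1,3,5}; (3,7)→{6,7}. Safe: 2, 4. Place at column 4.
Row 5: attacked by (1,6)→{2,6}; (2,3)→{3,6}; (3,7)→{5,7}; (4,4)→{3,4,5}. Safe: 1. Place at column 1.
Row 6: attacked by (1,6)→{1,6}; (2,3)→{3,7}; (3,7)→{4,7}; (4,4)→{2,4,6}; (5,1)→{1,2}. Safe: 5. Place at column 5.
Row 7: attacked by (1,6)→{6}; (2,3)→{3}; (3,7)→{3,7}; (4,4)→{1,4,7}; (5,1)→{1,3}; (6,5)→{4,5,6}. Safe: 2. Place at column 2.
Columns [6, 3, 7, 4, 1, 5, 2], r−c [-5, -1, -4, 0, 4, 1, 5], r+c [7, 5, 10, 8, 6, 11, 9] are all distinct, so no two queens attack.

(1,6) (2,3) (3,7) (4,4) (5,1) (6,5) (7,2)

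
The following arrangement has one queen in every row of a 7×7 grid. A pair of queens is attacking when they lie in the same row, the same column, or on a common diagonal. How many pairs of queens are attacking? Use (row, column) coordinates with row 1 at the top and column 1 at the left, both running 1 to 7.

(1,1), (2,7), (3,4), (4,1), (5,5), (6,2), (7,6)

2

Same column: (1,1)–(4,1) (column 1).
Same diagonal: (1,1)–(5,5) (|1−5| = |1−5| = 4).
Total attacking pairs: 2.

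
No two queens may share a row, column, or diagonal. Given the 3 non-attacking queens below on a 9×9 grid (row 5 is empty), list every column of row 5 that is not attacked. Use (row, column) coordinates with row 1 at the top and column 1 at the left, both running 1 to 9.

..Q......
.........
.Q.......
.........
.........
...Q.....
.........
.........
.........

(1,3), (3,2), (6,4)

columns 1, 6, 8, 9

(1,3) attacks row 5 at column 3 and diagonals 7.
(3,2) attacks row 5 at column 2 and diagonals 4.
(6,4) attacks row 5 at column 4 and diagonals 3, 5.
Attacked columns: {2, 3, 4, 5, 7}. Safe: {1, 6, 8, 9}.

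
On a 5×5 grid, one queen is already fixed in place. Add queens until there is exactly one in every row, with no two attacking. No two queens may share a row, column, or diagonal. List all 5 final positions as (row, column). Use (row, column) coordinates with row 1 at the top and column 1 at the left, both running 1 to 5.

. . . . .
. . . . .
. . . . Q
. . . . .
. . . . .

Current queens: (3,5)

(1,4) (2,2) (3,5) (4,3) (5,1)

Row 1: attacked by (3,5)→{3,5}. Safe: 1, 2, 4. Place at column 4.
Row 2: attacked by (1,4)→{3,4,5}; (3,5)→{4,5}. Safe: 1, 2. Place at column 2.
Row 4: attacked by (1,4)→{1,4}; (2,2)→{2,4}; (3,5)→{4,5}. Safe: 3. Place at column 3.
Row 5: attacked by (1,4)→{4}; (2,2)→{2,5}; (3,5)→{3,5}; (4,3)→{2,3,4}. Safe: 1. Place at column 1.
Columns [4, 2, 5, 3, 1], r−c [-3, 0, -2, 1, 4], r+c [5, 4, 8, 7, 6] are all distinct, so no two queens attack.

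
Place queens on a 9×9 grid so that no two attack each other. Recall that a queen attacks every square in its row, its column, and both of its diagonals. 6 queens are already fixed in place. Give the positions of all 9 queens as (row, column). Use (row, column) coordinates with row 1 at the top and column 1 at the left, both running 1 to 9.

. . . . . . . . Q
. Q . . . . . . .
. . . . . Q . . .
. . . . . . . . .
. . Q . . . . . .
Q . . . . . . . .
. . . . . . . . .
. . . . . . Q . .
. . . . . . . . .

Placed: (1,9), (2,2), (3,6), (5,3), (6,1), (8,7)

(1,9) (2,2) (3,6) (4,8) (5,3) (6,1) (7,4) (8,7) (9,5)

Row 4: attacked by (1,9)→{6,9}; (2,2)→{2,4}; (3,6)→{5,6,7}; (5,3)→{2,3,4}; (6,1)→{1,3}; (8,7)→{3,7}. Safe: 8. Place at column 8.
Row 7: attacked by (1,9)→{3,9}; (2,2)→{2,7}; (3,6)→{2,6}; (4,8)→{5,8}; (5,3)→{1,3,5}; (6,1)→{1,2}; (8,7)→{6,7,8}. Safe: 4. Place at column 4.
Row 9: attacked by (1,9)→{1,9}; (2,2)→{2,9}; (3,6)→{6}; (4,8)→{3,8}; (5,3)→{3,7}; (6,1)→{1,4}; (7,4)→{2,4,6}; (8,7)→{6,7,8}. Safe: 5. Place at column 5.
Columns [9, 2, 6, 8, 3, 1, 4, 7, 5], r−c [-8, 0, -3, -4, 2, 5, 3, 1, 4], r+c [10, 4, 9, 12, 8, 7, 11, 15, 14] are all distinct, so no two queens attack.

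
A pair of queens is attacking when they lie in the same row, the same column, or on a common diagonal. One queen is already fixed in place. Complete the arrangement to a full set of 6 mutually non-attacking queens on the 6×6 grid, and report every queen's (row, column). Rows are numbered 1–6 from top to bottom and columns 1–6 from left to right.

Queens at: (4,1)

(1,2) (2,4) (3,6) (4,1) (5,3) (6,5)

Row 1: attacked by (4,1)→{1,4}. Safe: 2, 3, 5, 6. Place at column 2.
Row 2: attacked by (1,2)→{1,2,3}; (4,1)→{1,3}. Safe: 4, 5, 6. Place at column 4.
Row 3: attacked by (1,2)→{2,4}; (2,4)→{3,4,5}; (4,1)→{1,2}. Safe: 6. Place at column 6.
Row 5: attacked by (1,2)→{2,6}; (2,4)→{1,4}; (3,6)→{4,6}; (4,1)→{1,2}. Safe: 3, 5. Place at column 3.
Row 6: attacked by (1,2)→{2}; (2,4)→{4}; (3,6)→{3,6}; (4,1)→{1,3}; (5,3)→{2,3,4}. Safe: 5. Place at column 5.
Columns [2, 4, 6, 1, 3, 5], r−c [-1, -2, -3, 3, 2, 1], r+c [3, 6, 9, 5, 8, 11] are all distinct, so no two queens attack.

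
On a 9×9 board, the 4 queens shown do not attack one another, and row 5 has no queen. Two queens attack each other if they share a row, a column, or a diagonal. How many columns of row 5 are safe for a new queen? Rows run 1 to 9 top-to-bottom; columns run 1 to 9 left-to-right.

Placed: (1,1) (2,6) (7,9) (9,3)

(1,1) attacks row 5 at column 1 and diagonals 5.
(2,6) attacks row 5 at column 6 and diagonals 3, 9.
(7,9) attacks row 5 at column 9 and diagonals 7.
(9,3) attacks row 5 at column 3 and diagonals 7.
Attacked columns: {1, 3, 5, 6, 7, 9}. Safe: {2, 4, 8}.

3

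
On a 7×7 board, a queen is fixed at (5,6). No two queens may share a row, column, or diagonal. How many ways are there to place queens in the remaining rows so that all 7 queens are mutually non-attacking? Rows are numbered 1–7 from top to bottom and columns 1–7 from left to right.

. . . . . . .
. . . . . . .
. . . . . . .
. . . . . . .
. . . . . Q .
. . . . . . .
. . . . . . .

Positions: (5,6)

6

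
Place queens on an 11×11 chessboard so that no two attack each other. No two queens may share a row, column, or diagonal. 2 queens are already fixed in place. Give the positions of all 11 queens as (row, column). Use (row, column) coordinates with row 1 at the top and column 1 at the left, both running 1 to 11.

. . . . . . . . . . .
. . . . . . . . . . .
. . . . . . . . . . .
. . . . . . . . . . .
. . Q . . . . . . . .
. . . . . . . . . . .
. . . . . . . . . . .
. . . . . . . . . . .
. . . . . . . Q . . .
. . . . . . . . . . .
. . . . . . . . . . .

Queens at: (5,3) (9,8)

Row 1: attacked by (5,3)→{3,7}; (9,8)→{8}. Safe: 1, 2, 4, 5, 6, 9, 10, 11. Place at column 6.
Row 2: attacked by (1,6)→{5,6,7}; (5,3)→{3,6}; (9,8)→{1,8}. Safe: 2, 4, 9, 10, 11. Place at column 11.
Row 3: attacked by (1,6)→{4,6,8}; (2,11)→{10,11}; (5,3)→{1,3,5}; (9,8)→{2,8}. Safe: 7, 9. Place at column 9.
Row 4: attacked by (1,6)→{3,6,9}; (2,11)→{9,11}; (3,9)→{8,9,10}; (5,3)→{2,3,4}; (9,8)→{3,8}. Safe: 1, 5, 7. Place at column 5.
Row 6: attacked by (1,6)→{1,6,11}; (2,11)→{7,11}; (3,9)→{6,9}; (4,5)→{3,5,7}; (5,3)→{2,3,4}; (9,8)→{5,8,11}. Safe: 10. Place at column 10.
Row 7: attacked by (1,6)→{6}; (2,11)→{6,11}; (3,9)→{5,9}; (4,5)→{2,5,8}; (5,3)→{1,3,5}; (6,10)→{9,10,11}; (9,8)→{6,8,10}. Safe: 4, 7. Place at column 7.
Row 8: attacked by (1,6)→{6}; (2,11)→{5,11}; (3,9)→{4,9}; (4,5)→{1,5,9}; (5,3)→{3,6}; (6,10)→{8,10}; (7,7)→{6,7,8}; (9,8)→{7,8,9}. Safe: 2. Place at column 2.
Row 10: attacked by (1,6)→{6}; (2,11)→{3,11}; (3,9)→{2,9}; (4,5)→{5,11}; (5,3)→{3,8}; (6,10)→{6,10}; (7,7)→{4,7,10}; (8,2)→{2,4}; (9,8)→{7,8,9}. Safe: 1. Place at column 1.
Row 11: attacked by (1,6)→{6}; (2,11)→{2,11}; (3,9)→{1,9}; (4,5)→{5}; (5,3)→{3,9}; (6,10)→{5,10}; (7,7)→{3,7,11}; (8,2)→{2,5}; (9,8)→{6,8,10}; (10,1)→{1,2}. Safe: 4. Place at column 4.
Columns [6, 11, 9, 5, 3, 10, 7, 2, 8, 1, 4], r−c [-5, -9, -6, -1, 2, -4, 0, 6, 1, 9, 7], r+c [7, 13, 12, 9, 8, 16, 14, 10, 17, 11, 15] are all distinct, so no two queens attack.

(1,6) (2,11) (3,9) (4,5) (5,3) (6,10) (7,7) (8,2) (9,8) (10,1) (11,4)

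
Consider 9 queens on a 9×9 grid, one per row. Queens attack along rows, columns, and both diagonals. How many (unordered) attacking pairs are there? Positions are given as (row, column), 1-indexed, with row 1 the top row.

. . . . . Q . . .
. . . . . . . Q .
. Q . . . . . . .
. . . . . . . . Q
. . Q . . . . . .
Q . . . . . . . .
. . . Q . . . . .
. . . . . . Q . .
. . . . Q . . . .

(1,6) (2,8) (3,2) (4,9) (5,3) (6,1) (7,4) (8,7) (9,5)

3

Same diagonal: (1,6)–(4,9) (|1−4| = |6−9| = 3); (1,6)–(6,1) (|1−6| = |6−1| = 5); (3,2)–(8,7) (|3−8| = |2−7| = 5).
Total attacking pairs: 3.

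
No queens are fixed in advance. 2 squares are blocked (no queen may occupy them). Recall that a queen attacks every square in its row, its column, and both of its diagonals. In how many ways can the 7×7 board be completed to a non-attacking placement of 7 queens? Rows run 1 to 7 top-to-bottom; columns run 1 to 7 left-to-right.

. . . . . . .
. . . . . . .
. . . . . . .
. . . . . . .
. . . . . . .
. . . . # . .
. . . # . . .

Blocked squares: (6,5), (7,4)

Branch on row 1: col 1 → 2; col 2 → 5; col 3 → 5; col 4 → 5; col 5 → 5; col 6 → 3; col 7 → 3.
Sum: 2 + 5 + 5 + 5 + 5 + 3 + 3 = 28.

28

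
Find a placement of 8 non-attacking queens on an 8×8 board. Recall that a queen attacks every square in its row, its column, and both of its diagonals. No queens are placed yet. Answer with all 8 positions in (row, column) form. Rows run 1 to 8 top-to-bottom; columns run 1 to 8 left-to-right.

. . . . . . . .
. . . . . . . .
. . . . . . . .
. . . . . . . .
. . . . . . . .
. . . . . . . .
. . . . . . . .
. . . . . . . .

(1,7) (2,4) (3,2) (4,8) (5,6) (6,1) (7,3) (8,5)

Row 1: Safe: 1, 2, 3, 4, 5, 6, 7, 8. Place at column 7.
Row 2: attacked by (1,7)→{6,7,8}. Safe: 1, 2, 3, 4, 5. Place at column 4.
Row 3: attacked by (1,7)→{5,7}; (2,4)→{3,4,5}. Safe: 1, 2, 6, 8. Place at column 2.
Row 4: attacked by (1,7)→{4,7}; (2,4)→{2,4,6}; (3,2)→{1,2,3}. Safe: 5, 8. Place at column 8.
Row 5: attacked by (1,7)→{3,7}; (2,4)→{1,4,7}; (3,2)→{2,4}; (4,8)→{7,8}. Safe: 5, 6. Place at column 6.
Row 6: attacked by (1,7)→{2,7}; (2,4)→{4,8}; (3,2)→{2,5}; (4,8)→{6,8}; (5,6)→{5,6,7}. Safe: 1, 3. Place at column 1.
Row 7: attacked by (1,7)→{1,7}; (2,4)→{4}; (3,2)→{2,6}; (4,8)→{5,8}; (5,6)→{4,6,8}; (6,1)→{1,2}. Safe: 3. Place at column 3.
Row 8: attacked by (1,7)→{7}; (2,4)→{4}; (3,2)→{2,7}; (4,8)→{4,8}; (5,6)→{3,6}; (6,1)→{1,3}; (7,3)→{2,3,4}. Safe: 5. Place at column 5.
Columns [7, 4, 2, 8, 6, 1, 3, 5], r−c [-6, -2, 1, -4, -1, 5, 4, 3], r+c [8, 6, 5, 12, 11, 7, 10, 13] are all distinct, so no two queens attack.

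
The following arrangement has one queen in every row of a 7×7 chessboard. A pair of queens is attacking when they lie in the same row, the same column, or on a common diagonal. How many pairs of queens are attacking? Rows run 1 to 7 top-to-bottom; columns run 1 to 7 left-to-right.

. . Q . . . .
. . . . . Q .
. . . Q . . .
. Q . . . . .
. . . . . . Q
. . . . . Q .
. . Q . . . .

4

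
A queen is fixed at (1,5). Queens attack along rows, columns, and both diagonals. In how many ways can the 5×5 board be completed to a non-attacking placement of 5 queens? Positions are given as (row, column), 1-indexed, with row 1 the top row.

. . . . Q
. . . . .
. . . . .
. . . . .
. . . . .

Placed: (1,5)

Branch on row 2: col 1 → 0; col 2 → 1; col 3 → 1.
Sum: 0 + 1 + 1 = 2.

2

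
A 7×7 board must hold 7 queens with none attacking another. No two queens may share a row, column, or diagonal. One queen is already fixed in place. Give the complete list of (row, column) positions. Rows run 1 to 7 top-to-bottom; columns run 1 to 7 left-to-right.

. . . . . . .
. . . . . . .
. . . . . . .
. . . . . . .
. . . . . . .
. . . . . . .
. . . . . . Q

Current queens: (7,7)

(1,3) (2,6) (3,2) (4,5) (5,1) (6,4) (7,7)

Row 1: attacked by (7,7)→{1,7}. Safe: 2, 3, 4, 5, 6. Place at column 3.
Row 2: attacked by (1,3)→{2,3,4}; (7,7)→{2,7}. Safe: 1, 5, 6. Place at column 6.
Row 3: attacked by (1,3)→{1,3,5}; (2,6)→{5,6,7}; (7,7)→{3,7}. Safe: 2, 4. Place at column 2.
Row 4: attacked by (1,3)→{3,6}; (2,6)→{4,6}; (3,2)→{1,2,3}; (7,7)→{4,7}. Safe: 5. Place at column 5.
Row 5: attacked by (1,3)→{3,7}; (2,6)→{3,6}; (3,2)→{2,4}; (4,5)→{4,5,6}; (7,7)→{5,7}. Safe: 1. Place at column 1.
Row 6: attacked by (1,3)→{3}; (2,6)→{2,6}; (3,2)→{2,5}; (4,5)→{3,5,7}; (5,1)→{1,2}; (7,7)→{6,7}. Safe: 4. Place at column 4.
Columns [3, 6, 2, 5, 1, 4, 7], r−c [-2, -4, 1, -1, 4, 2, 0], r+c [4, 8, 5, 9, 6, 10, 14] are all distinct, so no two queens attack.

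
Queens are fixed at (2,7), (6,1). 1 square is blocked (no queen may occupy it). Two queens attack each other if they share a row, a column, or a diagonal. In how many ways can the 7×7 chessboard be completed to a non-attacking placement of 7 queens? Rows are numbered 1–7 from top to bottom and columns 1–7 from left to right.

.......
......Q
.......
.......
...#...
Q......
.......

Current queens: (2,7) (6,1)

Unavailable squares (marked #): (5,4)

Branch on row 1: col 2 → 0; col 3 → 1; col 4 → 1; col 5 → 2.
Sum: 0 + 1 + 1 + 2 = 4.

4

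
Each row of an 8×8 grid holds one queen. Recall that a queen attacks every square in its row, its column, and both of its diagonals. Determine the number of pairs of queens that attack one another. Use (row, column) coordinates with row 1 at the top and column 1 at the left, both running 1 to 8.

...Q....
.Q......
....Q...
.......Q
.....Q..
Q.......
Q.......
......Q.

2

Same column: (6,1)–(7,1) (column 1).
Same diagonal: (3,5)–(7,1) (|3−7| = |5−1| = 4).
Total attacking pairs: 2.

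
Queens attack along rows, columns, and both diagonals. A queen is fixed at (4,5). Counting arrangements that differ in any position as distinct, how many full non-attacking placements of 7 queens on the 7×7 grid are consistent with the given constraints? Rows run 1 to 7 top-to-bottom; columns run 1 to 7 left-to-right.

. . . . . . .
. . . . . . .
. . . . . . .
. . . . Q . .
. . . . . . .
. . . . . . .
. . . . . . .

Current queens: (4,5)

Branch on row 1: col 1 → 0; col 3 → 1; col 4 → 1; col 6 → 1; col 7 → 1.
Sum: 0 + 1 + 1 + 1 + 1 = 4.

4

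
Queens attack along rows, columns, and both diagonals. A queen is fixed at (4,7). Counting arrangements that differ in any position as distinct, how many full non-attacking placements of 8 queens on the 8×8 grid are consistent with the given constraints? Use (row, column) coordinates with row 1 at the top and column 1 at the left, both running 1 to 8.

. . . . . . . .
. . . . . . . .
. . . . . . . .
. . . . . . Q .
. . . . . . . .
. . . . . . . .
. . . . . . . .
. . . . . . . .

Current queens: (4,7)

8

Branch on row 1: col 1 → 0; col 2 → 1; col 3 → 3; col 5 → 2; col 6 → 2; col 8 → 0.
Sum: 0 + 1 + 3 + 2 + 2 + 0 = 8.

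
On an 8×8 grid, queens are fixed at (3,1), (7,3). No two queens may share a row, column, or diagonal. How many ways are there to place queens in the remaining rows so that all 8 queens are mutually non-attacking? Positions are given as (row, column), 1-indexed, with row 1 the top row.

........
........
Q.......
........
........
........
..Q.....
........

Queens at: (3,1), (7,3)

Branch on row 1: col 2 → 1; col 4 → 1; col 5 → 0; col 6 → 0; col 7 → 0; col 8 → 0.
Sum: 1 + 1 + 0 + 0 + 0 + 0 = 2.

2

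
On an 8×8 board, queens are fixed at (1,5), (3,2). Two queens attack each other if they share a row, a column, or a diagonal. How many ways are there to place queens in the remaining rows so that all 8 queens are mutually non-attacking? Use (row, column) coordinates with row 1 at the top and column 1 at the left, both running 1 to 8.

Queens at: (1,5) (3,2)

3

Branch on row 2: col 7 → 3; col 8 → 0.
Sum: 3 + 0 = 3.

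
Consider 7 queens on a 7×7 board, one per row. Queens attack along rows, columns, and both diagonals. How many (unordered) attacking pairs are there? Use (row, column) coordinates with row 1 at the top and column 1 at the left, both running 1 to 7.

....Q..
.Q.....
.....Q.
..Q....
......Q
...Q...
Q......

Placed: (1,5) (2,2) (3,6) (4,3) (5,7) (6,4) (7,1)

0

All columns are distinct and no two queens satisfy |Δrow| = |Δcol|, so no pair attacks.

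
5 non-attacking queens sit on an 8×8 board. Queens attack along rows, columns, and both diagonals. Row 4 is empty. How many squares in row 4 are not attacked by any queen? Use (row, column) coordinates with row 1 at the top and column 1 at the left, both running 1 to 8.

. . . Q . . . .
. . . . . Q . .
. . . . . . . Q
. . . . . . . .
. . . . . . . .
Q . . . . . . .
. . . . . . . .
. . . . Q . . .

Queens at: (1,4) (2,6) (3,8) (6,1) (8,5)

1

(1,4) attacks row 4 at column 4 and diagonals 1, 7.
(2,6) attacks row 4 at column 6 and diagonals 4, 8.
(3,8) attacks row 4 at column 8 and diagonals 7.
(6,1) attacks row 4 at column 1 and diagonals 3.
(8,5) attacks row 4 at column 5 and diagonals 1.
Attacked columns: {1, 3, 4, 5, 6, 7, 8}. Safe: {2}.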